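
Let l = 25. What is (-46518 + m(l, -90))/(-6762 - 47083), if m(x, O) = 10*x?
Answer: 46268/53845 ≈ 0.85928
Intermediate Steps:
(-46518 + m(l, -90))/(-6762 - 47083) = (-46518 + 10*25)/(-6762 - 47083) = (-46518 + 250)/(-53845) = -46268*(-1/53845) = 46268/53845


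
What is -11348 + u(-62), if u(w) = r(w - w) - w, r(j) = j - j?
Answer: -11286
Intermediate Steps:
r(j) = 0
u(w) = -w (u(w) = 0 - w = -w)
-11348 + u(-62) = -11348 - 1*(-62) = -11348 + 62 = -11286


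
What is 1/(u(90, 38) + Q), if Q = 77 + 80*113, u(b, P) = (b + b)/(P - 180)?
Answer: 71/647217 ≈ 0.00010970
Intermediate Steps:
u(b, P) = 2*b/(-180 + P) (u(b, P) = (2*b)/(-180 + P) = 2*b/(-180 + P))
Q = 9117 (Q = 77 + 9040 = 9117)
1/(u(90, 38) + Q) = 1/(2*90/(-180 + 38) + 9117) = 1/(2*90/(-142) + 9117) = 1/(2*90*(-1/142) + 9117) = 1/(-90/71 + 9117) = 1/(647217/71) = 71/647217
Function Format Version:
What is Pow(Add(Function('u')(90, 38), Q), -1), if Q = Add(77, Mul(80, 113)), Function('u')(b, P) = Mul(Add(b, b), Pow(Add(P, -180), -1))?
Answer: Rational(71, 647217) ≈ 0.00010970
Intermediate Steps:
Function('u')(b, P) = Mul(2, b, Pow(Add(-180, P), -1)) (Function('u')(b, P) = Mul(Mul(2, b), Pow(Add(-180, P), -1)) = Mul(2, b, Pow(Add(-180, P), -1)))
Q = 9117 (Q = Add(77, 9040) = 9117)
Pow(Add(Function('u')(90, 38), Q), -1) = Pow(Add(Mul(2, 90, Pow(Add(-180, 38), -1)), 9117), -1) = Pow(Add(Mul(2, 90, Pow(-142, -1)), 9117), -1) = Pow(Add(Mul(2, 90, Rational(-1, 142)), 9117), -1) = Pow(Add(Rational(-90, 71), 9117), -1) = Pow(Rational(647217, 71), -1) = Rational(71, 647217)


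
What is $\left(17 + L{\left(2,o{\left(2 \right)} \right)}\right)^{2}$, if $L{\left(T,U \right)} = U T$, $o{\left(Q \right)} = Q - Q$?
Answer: $289$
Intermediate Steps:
$o{\left(Q \right)} = 0$
$L{\left(T,U \right)} = T U$
$\left(17 + L{\left(2,o{\left(2 \right)} \right)}\right)^{2} = \left(17 + 2 \cdot 0\right)^{2} = \left(17 + 0\right)^{2} = 17^{2} = 289$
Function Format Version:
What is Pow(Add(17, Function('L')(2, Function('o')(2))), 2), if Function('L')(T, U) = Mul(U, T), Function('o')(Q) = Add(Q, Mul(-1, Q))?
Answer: 289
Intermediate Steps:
Function('o')(Q) = 0
Function('L')(T, U) = Mul(T, U)
Pow(Add(17, Function('L')(2, Function('o')(2))), 2) = Pow(Add(17, Mul(2, 0)), 2) = Pow(Add(17, 0), 2) = Pow(17, 2) = 289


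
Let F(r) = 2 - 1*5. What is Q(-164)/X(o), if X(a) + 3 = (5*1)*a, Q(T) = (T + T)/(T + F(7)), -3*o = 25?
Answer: -492/11189 ≈ -0.043972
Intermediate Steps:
F(r) = -3 (F(r) = 2 - 5 = -3)
o = -25/3 (o = -1/3*25 = -25/3 ≈ -8.3333)
Q(T) = 2*T/(-3 + T) (Q(T) = (T + T)/(T - 3) = (2*T)/(-3 + T) = 2*T/(-3 + T))
X(a) = -3 + 5*a (X(a) = -3 + (5*1)*a = -3 + 5*a)
Q(-164)/X(o) = (2*(-164)/(-3 - 164))/(-3 + 5*(-25/3)) = (2*(-164)/(-167))/(-3 - 125/3) = (2*(-164)*(-1/167))/(-134/3) = (328/167)*(-3/134) = -492/11189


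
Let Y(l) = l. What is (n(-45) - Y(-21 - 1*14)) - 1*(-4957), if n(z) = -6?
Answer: 4986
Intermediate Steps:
(n(-45) - Y(-21 - 1*14)) - 1*(-4957) = (-6 - (-21 - 1*14)) - 1*(-4957) = (-6 - (-21 - 14)) + 4957 = (-6 - 1*(-35)) + 4957 = (-6 + 35) + 4957 = 29 + 4957 = 4986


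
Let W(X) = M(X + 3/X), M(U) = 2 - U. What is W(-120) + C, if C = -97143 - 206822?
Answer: -12153719/40 ≈ -3.0384e+5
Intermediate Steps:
W(X) = 2 - X - 3/X (W(X) = 2 - (X + 3/X) = 2 + (-X - 3/X) = 2 - X - 3/X)
C = -303965
W(-120) + C = (2 - 1*(-120) - 3/(-120)) - 303965 = (2 + 120 - 3*(-1/120)) - 303965 = (2 + 120 + 1/40) - 303965 = 4881/40 - 303965 = -12153719/40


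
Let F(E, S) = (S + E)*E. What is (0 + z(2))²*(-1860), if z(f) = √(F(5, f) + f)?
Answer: -68820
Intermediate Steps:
F(E, S) = E*(E + S) (F(E, S) = (E + S)*E = E*(E + S))
z(f) = √(25 + 6*f) (z(f) = √(5*(5 + f) + f) = √((25 + 5*f) + f) = √(25 + 6*f))
(0 + z(2))²*(-1860) = (0 + √(25 + 6*2))²*(-1860) = (0 + √(25 + 12))²*(-1860) = (0 + √37)²*(-1860) = (√37)²*(-1860) = 37*(-1860) = -68820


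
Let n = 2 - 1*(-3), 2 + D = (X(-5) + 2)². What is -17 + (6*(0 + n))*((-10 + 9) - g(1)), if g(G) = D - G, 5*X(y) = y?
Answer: 13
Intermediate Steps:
X(y) = y/5
D = -1 (D = -2 + ((⅕)*(-5) + 2)² = -2 + (-1 + 2)² = -2 + 1² = -2 + 1 = -1)
n = 5 (n = 2 + 3 = 5)
g(G) = -1 - G
-17 + (6*(0 + n))*((-10 + 9) - g(1)) = -17 + (6*(0 + 5))*((-10 + 9) - (-1 - 1*1)) = -17 + (6*5)*(-1 - (-1 - 1)) = -17 + 30*(-1 - 1*(-2)) = -17 + 30*(-1 + 2) = -17 + 30*1 = -17 + 30 = 13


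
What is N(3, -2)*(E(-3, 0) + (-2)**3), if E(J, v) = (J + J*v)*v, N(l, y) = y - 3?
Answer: 40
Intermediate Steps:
N(l, y) = -3 + y
E(J, v) = v*(J + J*v)
N(3, -2)*(E(-3, 0) + (-2)**3) = (-3 - 2)*(-3*0*(1 + 0) + (-2)**3) = -5*(-3*0*1 - 8) = -5*(0 - 8) = -5*(-8) = 40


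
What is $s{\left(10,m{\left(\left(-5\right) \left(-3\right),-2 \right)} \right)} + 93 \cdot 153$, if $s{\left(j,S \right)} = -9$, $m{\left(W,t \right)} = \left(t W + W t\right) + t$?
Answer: $14220$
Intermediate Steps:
$m{\left(W,t \right)} = t + 2 W t$ ($m{\left(W,t \right)} = \left(W t + W t\right) + t = 2 W t + t = t + 2 W t$)
$s{\left(10,m{\left(\left(-5\right) \left(-3\right),-2 \right)} \right)} + 93 \cdot 153 = -9 + 93 \cdot 153 = -9 + 14229 = 14220$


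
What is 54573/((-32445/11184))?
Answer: -67816048/3605 ≈ -18812.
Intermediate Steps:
54573/((-32445/11184)) = 54573/((-32445*1/11184)) = 54573/(-10815/3728) = 54573*(-3728/10815) = -67816048/3605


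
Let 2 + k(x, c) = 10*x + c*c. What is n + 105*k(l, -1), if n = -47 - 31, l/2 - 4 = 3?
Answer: 14517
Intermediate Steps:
l = 14 (l = 8 + 2*3 = 8 + 6 = 14)
k(x, c) = -2 + c**2 + 10*x (k(x, c) = -2 + (10*x + c*c) = -2 + (10*x + c**2) = -2 + (c**2 + 10*x) = -2 + c**2 + 10*x)
n = -78
n + 105*k(l, -1) = -78 + 105*(-2 + (-1)**2 + 10*14) = -78 + 105*(-2 + 1 + 140) = -78 + 105*139 = -78 + 14595 = 14517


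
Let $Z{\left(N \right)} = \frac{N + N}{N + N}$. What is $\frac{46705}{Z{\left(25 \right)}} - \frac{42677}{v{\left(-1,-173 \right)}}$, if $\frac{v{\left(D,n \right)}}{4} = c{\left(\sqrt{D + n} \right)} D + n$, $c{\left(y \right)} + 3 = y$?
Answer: $\frac{2719429885}{58148} - \frac{42677 i \sqrt{174}}{116296} \approx 46767.0 - 4.8407 i$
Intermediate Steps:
$c{\left(y \right)} = -3 + y$
$v{\left(D,n \right)} = 4 n + 4 D \left(-3 + \sqrt{D + n}\right)$ ($v{\left(D,n \right)} = 4 \left(\left(-3 + \sqrt{D + n}\right) D + n\right) = 4 \left(D \left(-3 + \sqrt{D + n}\right) + n\right) = 4 \left(n + D \left(-3 + \sqrt{D + n}\right)\right) = 4 n + 4 D \left(-3 + \sqrt{D + n}\right)$)
$Z{\left(N \right)} = 1$ ($Z{\left(N \right)} = \frac{2 N}{2 N} = 2 N \frac{1}{2 N} = 1$)
$\frac{46705}{Z{\left(25 \right)}} - \frac{42677}{v{\left(-1,-173 \right)}} = \frac{46705}{1} - \frac{42677}{4 \left(-173\right) + 4 \left(-1\right) \left(-3 + \sqrt{-1 - 173}\right)} = 46705 \cdot 1 - \frac{42677}{-692 + 4 \left(-1\right) \left(-3 + \sqrt{-174}\right)} = 46705 - \frac{42677}{-692 + 4 \left(-1\right) \left(-3 + i \sqrt{174}\right)} = 46705 - \frac{42677}{-692 + \left(12 - 4 i \sqrt{174}\right)} = 46705 - \frac{42677}{-680 - 4 i \sqrt{174}}$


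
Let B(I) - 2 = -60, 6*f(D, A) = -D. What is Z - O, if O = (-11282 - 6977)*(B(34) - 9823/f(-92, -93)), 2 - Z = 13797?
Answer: -587424053/46 ≈ -1.2770e+7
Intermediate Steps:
f(D, A) = -D/6 (f(D, A) = (-D)/6 = -D/6)
B(I) = -58 (B(I) = 2 - 60 = -58)
Z = -13795 (Z = 2 - 1*13797 = 2 - 13797 = -13795)
O = 586789483/46 (O = (-11282 - 6977)*(-58 - 9823/((-⅙*(-92)))) = -18259*(-58 - 9823/46/3) = -18259*(-58 - 9823*3/46) = -18259*(-58 - 29469/46) = -18259*(-32137/46) = 586789483/46 ≈ 1.2756e+7)
Z - O = -13795 - 1*586789483/46 = -13795 - 586789483/46 = -587424053/46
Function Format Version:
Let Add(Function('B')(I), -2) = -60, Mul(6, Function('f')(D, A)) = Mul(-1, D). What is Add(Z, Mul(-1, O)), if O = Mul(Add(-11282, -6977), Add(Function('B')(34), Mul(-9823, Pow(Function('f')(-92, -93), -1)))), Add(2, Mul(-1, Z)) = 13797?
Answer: Rational(-587424053, 46) ≈ -1.2770e+7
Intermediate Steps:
Function('f')(D, A) = Mul(Rational(-1, 6), D) (Function('f')(D, A) = Mul(Rational(1, 6), Mul(-1, D)) = Mul(Rational(-1, 6), D))
Function('B')(I) = -58 (Function('B')(I) = Add(2, -60) = -58)
Z = -13795 (Z = Add(2, Mul(-1, 13797)) = Add(2, -13797) = -13795)
O = Rational(586789483, 46) (O = Mul(Add(-11282, -6977), Add(-58, Mul(-9823, Pow(Mul(Rational(-1, 6), -92), -1)))) = Mul(-18259, Add(-58, Mul(-9823, Pow(Rational(46, 3), -1)))) = Mul(-18259, Add(-58, Mul(-9823, Rational(3, 46)))) = Mul(-18259, Add(-58, Rational(-29469, 46))) = Mul(-18259, Rational(-32137, 46)) = Rational(586789483, 46) ≈ 1.2756e+7)
Add(Z, Mul(-1, O)) = Add(-13795, Mul(-1, Rational(586789483, 46))) = Add(-13795, Rational(-586789483, 46)) = Rational(-587424053, 46)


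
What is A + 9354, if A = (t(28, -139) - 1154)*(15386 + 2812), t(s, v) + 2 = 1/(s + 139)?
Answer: -3511579980/167 ≈ -2.1027e+7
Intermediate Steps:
t(s, v) = -2 + 1/(139 + s) (t(s, v) = -2 + 1/(s + 139) = -2 + 1/(139 + s))
A = -3513142098/167 (A = ((-277 - 2*28)/(139 + 28) - 1154)*(15386 + 2812) = ((-277 - 56)/167 - 1154)*18198 = ((1/167)*(-333) - 1154)*18198 = (-333/167 - 1154)*18198 = -193051/167*18198 = -3513142098/167 ≈ -2.1037e+7)
A + 9354 = -3513142098/167 + 9354 = -3511579980/167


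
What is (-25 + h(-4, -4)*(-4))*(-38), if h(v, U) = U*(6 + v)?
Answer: -266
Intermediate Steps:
(-25 + h(-4, -4)*(-4))*(-38) = (-25 - 4*(6 - 4)*(-4))*(-38) = (-25 - 4*2*(-4))*(-38) = (-25 - 8*(-4))*(-38) = (-25 + 32)*(-38) = 7*(-38) = -266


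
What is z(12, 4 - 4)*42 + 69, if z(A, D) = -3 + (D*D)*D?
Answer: -57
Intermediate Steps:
z(A, D) = -3 + D**3 (z(A, D) = -3 + D**2*D = -3 + D**3)
z(12, 4 - 4)*42 + 69 = (-3 + (4 - 4)**3)*42 + 69 = (-3 + 0**3)*42 + 69 = (-3 + 0)*42 + 69 = -3*42 + 69 = -126 + 69 = -57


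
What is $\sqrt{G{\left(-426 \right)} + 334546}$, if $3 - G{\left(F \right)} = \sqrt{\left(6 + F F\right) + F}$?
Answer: $\sqrt{334549 - 8 \sqrt{2829}} \approx 578.03$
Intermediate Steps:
$G{\left(F \right)} = 3 - \sqrt{6 + F + F^{2}}$ ($G{\left(F \right)} = 3 - \sqrt{\left(6 + F F\right) + F} = 3 - \sqrt{\left(6 + F^{2}\right) + F} = 3 - \sqrt{6 + F + F^{2}}$)
$\sqrt{G{\left(-426 \right)} + 334546} = \sqrt{\left(3 - \sqrt{6 - 426 + \left(-426\right)^{2}}\right) + 334546} = \sqrt{\left(3 - \sqrt{6 - 426 + 181476}\right) + 334546} = \sqrt{\left(3 - \sqrt{181056}\right) + 334546} = \sqrt{\left(3 - 8 \sqrt{2829}\right) + 334546} = \sqrt{334549 - 8 \sqrt{2829}}$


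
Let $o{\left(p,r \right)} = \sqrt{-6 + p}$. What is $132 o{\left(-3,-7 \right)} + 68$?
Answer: $68 + 396 i \approx 68.0 + 396.0 i$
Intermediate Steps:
$132 o{\left(-3,-7 \right)} + 68 = 132 \sqrt{-6 - 3} + 68 = 132 \sqrt{-9} + 68 = 132 \cdot 3 i + 68 = 396 i + 68 = 68 + 396 i$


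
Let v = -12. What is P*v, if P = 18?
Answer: -216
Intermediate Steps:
P*v = 18*(-12) = -216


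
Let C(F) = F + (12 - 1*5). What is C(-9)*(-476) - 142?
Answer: 810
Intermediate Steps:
C(F) = 7 + F (C(F) = F + (12 - 5) = F + 7 = 7 + F)
C(-9)*(-476) - 142 = (7 - 9)*(-476) - 142 = -2*(-476) - 142 = 952 - 142 = 810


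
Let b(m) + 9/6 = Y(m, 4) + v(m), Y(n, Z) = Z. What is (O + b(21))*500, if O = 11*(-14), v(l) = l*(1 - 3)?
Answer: -96750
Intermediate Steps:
v(l) = -2*l (v(l) = l*(-2) = -2*l)
O = -154
b(m) = 5/2 - 2*m (b(m) = -3/2 + (4 - 2*m) = 5/2 - 2*m)
(O + b(21))*500 = (-154 + (5/2 - 2*21))*500 = (-154 + (5/2 - 42))*500 = (-154 - 79/2)*500 = -387/2*500 = -96750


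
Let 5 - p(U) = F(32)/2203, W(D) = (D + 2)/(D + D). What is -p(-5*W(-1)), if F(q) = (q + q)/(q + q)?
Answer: -11014/2203 ≈ -4.9995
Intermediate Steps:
F(q) = 1 (F(q) = (2*q)/((2*q)) = (2*q)*(1/(2*q)) = 1)
W(D) = (2 + D)/(2*D) (W(D) = (2 + D)/((2*D)) = (2 + D)*(1/(2*D)) = (2 + D)/(2*D))
p(U) = 11014/2203 (p(U) = 5 - 1/2203 = 11014/2203)
-p(-5*W(-1)) = -1*11014/2203 = -11014/2203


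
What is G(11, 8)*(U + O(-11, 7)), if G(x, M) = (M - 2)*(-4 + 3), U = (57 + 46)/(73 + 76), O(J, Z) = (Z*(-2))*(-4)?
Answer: -50682/149 ≈ -340.15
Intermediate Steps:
O(J, Z) = 8*Z (O(J, Z) = -2*Z*(-4) = 8*Z)
U = 103/149 ≈ 0.69128
G(x, M) = 2 - M (G(x, M) = (-2 + M)*(-1) = 2 - M)
G(11, 8)*(U + O(-11, 7)) = (2 - 1*8)*(103/149 + 8*7) = (2 - 8)*(103/149 + 56) = -6*8447/149 = -50682/149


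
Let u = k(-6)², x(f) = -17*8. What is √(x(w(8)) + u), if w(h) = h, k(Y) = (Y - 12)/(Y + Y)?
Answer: I*√535/2 ≈ 11.565*I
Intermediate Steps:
k(Y) = (-12 + Y)/(2*Y) (k(Y) = (-12 + Y)/((2*Y)) = (-12 + Y)*(1/(2*Y)) = (-12 + Y)/(2*Y))
x(f) = -136
u = 9/4 (u = ((½)*(-12 - 6)/(-6))² = ((½)*(-⅙)*(-18))² = (3/2)² = 9/4 ≈ 2.2500)
√(x(w(8)) + u) = √(-136 + 9/4) = √(-535/4) = I*√535/2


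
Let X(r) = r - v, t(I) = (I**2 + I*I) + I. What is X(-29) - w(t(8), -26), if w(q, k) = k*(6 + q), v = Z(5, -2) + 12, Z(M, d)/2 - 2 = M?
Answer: 3637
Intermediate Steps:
Z(M, d) = 4 + 2*M
v = 26 (v = (4 + 2*5) + 12 = (4 + 10) + 12 = 14 + 12 = 26)
t(I) = I + 2*I**2 (t(I) = (I**2 + I**2) + I = 2*I**2 + I = I + 2*I**2)
X(r) = -26 + r (X(r) = r - 1*26 = r - 26 = -26 + r)
X(-29) - w(t(8), -26) = (-26 - 29) - (-26)*(6 + 8*(1 + 2*8)) = -55 - (-26)*(6 + 8*(1 + 16)) = -55 - (-26)*(6 + 8*17) = -55 - (-26)*(6 + 136) = -55 - (-26)*142 = -55 - 1*(-3692) = -55 + 3692 = 3637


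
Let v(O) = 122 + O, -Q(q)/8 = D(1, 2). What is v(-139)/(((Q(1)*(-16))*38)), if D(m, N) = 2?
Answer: -17/9728 ≈ -0.0017475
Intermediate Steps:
Q(q) = -16 (Q(q) = -8*2 = -16)
v(-139)/(((Q(1)*(-16))*38)) = (122 - 139)/((-16*(-16)*38)) = -17/(256*38) = -17/9728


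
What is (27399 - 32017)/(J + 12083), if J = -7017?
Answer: -2309/2533 ≈ -0.91157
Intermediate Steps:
(27399 - 32017)/(J + 12083) = (27399 - 32017)/(-7017 + 12083) = -4618/5066 = -4618*1/5066 = -2309/2533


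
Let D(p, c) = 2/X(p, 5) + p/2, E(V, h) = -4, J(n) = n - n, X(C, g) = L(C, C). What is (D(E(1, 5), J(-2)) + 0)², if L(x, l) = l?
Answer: 25/4 ≈ 6.2500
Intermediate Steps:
X(C, g) = C
J(n) = 0
D(p, c) = p/2 + 2/p (D(p, c) = 2/p + p/2 = p/2 + 2/p)
(D(E(1, 5), J(-2)) + 0)² = (((½)*(-4) + 2/(-4)) + 0)² = ((-2 + 2*(-¼)) + 0)² = ((-2 - ½) + 0)² = (-5/2 + 0)² = (-5/2)² = 25/4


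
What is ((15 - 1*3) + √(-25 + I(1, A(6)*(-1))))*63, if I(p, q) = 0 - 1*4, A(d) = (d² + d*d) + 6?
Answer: 756 + 63*I*√29 ≈ 756.0 + 339.27*I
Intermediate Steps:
A(d) = 6 + 2*d² (A(d) = (d² + d²) + 6 = 2*d² + 6 = 6 + 2*d²)
I(p, q) = -4 (I(p, q) = 0 - 4 = -4)
((15 - 1*3) + √(-25 + I(1, A(6)*(-1))))*63 = ((15 - 1*3) + √(-25 - 4))*63 = ((15 - 3) + √(-29))*63 = (12 + I*√29)*63 = 756 + 63*I*√29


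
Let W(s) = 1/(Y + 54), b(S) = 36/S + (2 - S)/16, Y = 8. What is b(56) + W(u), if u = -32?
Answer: -4715/1736 ≈ -2.7160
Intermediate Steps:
b(S) = ⅛ + 36/S - S/16 (b(S) = 36/S + (2 - S)*(1/16) = 36/S + (⅛ - S/16) = ⅛ + 36/S - S/16)
W(s) = 1/62 (W(s) = 1/(8 + 54) = 1/62)
b(56) + W(u) = (1/16)*(576 - 1*56*(-2 + 56))/56 + 1/62 = (1/16)*(1/56)*(576 - 1*56*54) + 1/62 = (1/16)*(1/56)*(576 - 3024) + 1/62 = (1/16)*(1/56)*(-2448) + 1/62 = -153/56 + 1/62 = -4715/1736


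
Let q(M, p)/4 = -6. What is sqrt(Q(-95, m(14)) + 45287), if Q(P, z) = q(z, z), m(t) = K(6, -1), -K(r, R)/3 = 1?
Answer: sqrt(45263) ≈ 212.75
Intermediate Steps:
K(r, R) = -3 (K(r, R) = -3*1 = -3)
q(M, p) = -24 (q(M, p) = 4*(-6) = -24)
m(t) = -3
Q(P, z) = -24
sqrt(Q(-95, m(14)) + 45287) = sqrt(-24 + 45287) = sqrt(45263)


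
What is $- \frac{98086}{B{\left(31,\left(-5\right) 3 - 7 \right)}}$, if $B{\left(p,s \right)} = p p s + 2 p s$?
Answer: $\frac{49043}{11253} \approx 4.3582$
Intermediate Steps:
$B{\left(p,s \right)} = s p^{2} + 2 p s$ ($B{\left(p,s \right)} = p^{2} s + 2 p s = s p^{2} + 2 p s$)
$- \frac{98086}{B{\left(31,\left(-5\right) 3 - 7 \right)}} = - \frac{98086}{31 \left(\left(-5\right) 3 - 7\right) \left(2 + 31\right)} = - \frac{98086}{31 \left(-15 - 7\right) 33} = - \frac{98086}{31 \left(-22\right) 33} = - \frac{98086}{-22506} = \left(-98086\right) \left(- \frac{1}{22506}\right) = \frac{49043}{11253}$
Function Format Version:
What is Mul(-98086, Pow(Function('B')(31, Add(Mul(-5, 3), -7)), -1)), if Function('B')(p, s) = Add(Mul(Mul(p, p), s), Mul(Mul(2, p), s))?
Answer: Rational(49043, 11253) ≈ 4.3582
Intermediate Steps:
Function('B')(p, s) = Add(Mul(s, Pow(p, 2)), Mul(2, p, s)) (Function('B')(p, s) = Add(Mul(Pow(p, 2), s), Mul(2, p, s)) = Add(Mul(s, Pow(p, 2)), Mul(2, p, s)))
Mul(-98086, Pow(Function('B')(31, Add(Mul(-5, 3), -7)), -1)) = Mul(-98086, Pow(Mul(31, Add(Mul(-5, 3), -7), Add(2, 31)), -1)) = Mul(-98086, Pow(Mul(31, Add(-15, -7), 33), -1)) = Mul(-98086, Pow(Mul(31, -22, 33), -1)) = Mul(-98086, Pow(-22506, -1)) = Mul(-98086, Rational(-1, 22506)) = Rational(49043, 11253)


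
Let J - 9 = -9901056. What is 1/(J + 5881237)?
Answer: -1/4019810 ≈ -2.4877e-7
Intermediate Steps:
J = -9901047 (J = 9 - 9901056 = -9901047)
1/(J + 5881237) = 1/(-9901047 + 5881237) = 1/(-4019810) = -1/4019810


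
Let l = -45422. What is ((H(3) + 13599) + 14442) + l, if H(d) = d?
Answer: -17378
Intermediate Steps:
((H(3) + 13599) + 14442) + l = ((3 + 13599) + 14442) - 45422 = (13602 + 14442) - 45422 = 28044 - 45422 = -17378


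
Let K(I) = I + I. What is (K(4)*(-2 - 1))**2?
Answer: 576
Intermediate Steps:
K(I) = 2*I
(K(4)*(-2 - 1))**2 = ((2*4)*(-2 - 1))**2 = (8*(-3))**2 = (-24)**2 = 576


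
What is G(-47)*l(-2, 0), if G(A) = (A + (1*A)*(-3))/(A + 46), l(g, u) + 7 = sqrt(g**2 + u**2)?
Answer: 470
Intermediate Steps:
l(g, u) = -7 + sqrt(g**2 + u**2)
G(A) = -2*A/(46 + A) (G(A) = (A + A*(-3))/(46 + A) = (A - 3*A)/(46 + A) = (-2*A)/(46 + A) = -2*A/(46 + A))
G(-47)*l(-2, 0) = (-2*(-47)/(46 - 47))*(-7 + sqrt((-2)**2 + 0**2)) = (-2*(-47)/(-1))*(-7 + sqrt(4 + 0)) = (-2*(-47)*(-1))*(-7 + sqrt(4)) = -94*(-7 + 2) = -94*(-5) = 470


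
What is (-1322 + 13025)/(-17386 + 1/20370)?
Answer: -238390110/354152819 ≈ -0.67313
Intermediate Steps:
(-1322 + 13025)/(-17386 + 1/20370) = 11703/(-17386 + 1/20370) = 11703/(-354152819/20370) = 11703*(-20370/354152819) = -238390110/354152819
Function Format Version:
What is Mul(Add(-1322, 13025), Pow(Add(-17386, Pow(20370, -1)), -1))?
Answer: Rational(-238390110, 354152819) ≈ -0.67313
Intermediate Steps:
Mul(Add(-1322, 13025), Pow(Add(-17386, Pow(20370, -1)), -1)) = Mul(11703, Pow(Add(-17386, Rational(1, 20370)), -1)) = Mul(11703, Pow(Rational(-354152819, 20370), -1)) = Mul(11703, Rational(-20370, 354152819)) = Rational(-238390110, 354152819)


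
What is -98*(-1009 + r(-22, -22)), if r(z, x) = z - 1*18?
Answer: 102802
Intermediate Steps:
r(z, x) = -18 + z (r(z, x) = z - 18 = -18 + z)
-98*(-1009 + r(-22, -22)) = -98*(-1009 + (-18 - 22)) = -98*(-1009 - 40) = -98*(-1049) = 102802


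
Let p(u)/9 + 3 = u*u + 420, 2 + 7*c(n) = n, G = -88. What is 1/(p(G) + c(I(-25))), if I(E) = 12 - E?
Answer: 1/73454 ≈ 1.3614e-5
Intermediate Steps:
c(n) = -2/7 + n/7
p(u) = 3753 + 9*u² (p(u) = -27 + 9*(u*u + 420) = -27 + 9*(u² + 420) = -27 + 9*(420 + u²) = -27 + (3780 + 9*u²) = 3753 + 9*u²)
1/(p(G) + c(I(-25))) = 1/((3753 + 9*(-88)²) + (-2/7 + (12 - 1*(-25))/7)) = 1/((3753 + 9*7744) + (-2/7 + (12 + 25)/7)) = 1/((3753 + 69696) + (-2/7 + (⅐)*37)) = 1/(73449 + (-2/7 + 37/7)) = 1/(73449 + 5) = 1/73454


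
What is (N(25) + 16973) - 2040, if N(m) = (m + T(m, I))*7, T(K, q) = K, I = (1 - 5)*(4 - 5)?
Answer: 15283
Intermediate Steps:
I = 4 (I = -4*(-1) = 4)
N(m) = 14*m (N(m) = (m + m)*7 = (2*m)*7 = 14*m)
(N(25) + 16973) - 2040 = (14*25 + 16973) - 2040 = (350 + 16973) - 1*2040 = 17323 - 2040 = 15283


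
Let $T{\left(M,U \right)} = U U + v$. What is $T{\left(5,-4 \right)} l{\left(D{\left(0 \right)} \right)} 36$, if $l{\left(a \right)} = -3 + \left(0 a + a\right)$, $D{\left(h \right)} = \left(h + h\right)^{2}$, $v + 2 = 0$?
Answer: $-1512$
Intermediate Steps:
$v = -2$ ($v = -2 + 0 = -2$)
$T{\left(M,U \right)} = -2 + U^{2}$ ($T{\left(M,U \right)} = U U - 2 = U^{2} - 2 = -2 + U^{2}$)
$D{\left(h \right)} = 4 h^{2}$ ($D{\left(h \right)} = \left(2 h\right)^{2} = 4 h^{2}$)
$l{\left(a \right)} = -3 + a$ ($l{\left(a \right)} = -3 + \left(0 + a\right) = -3 + a$)
$T{\left(5,-4 \right)} l{\left(D{\left(0 \right)} \right)} 36 = \left(-2 + \left(-4\right)^{2}\right) \left(-3 + 4 \cdot 0^{2}\right) 36 = \left(-2 + 16\right) \left(-3 + 4 \cdot 0\right) 36 = 14 \left(-3 + 0\right) 36 = 14 \left(-3\right) 36 = \left(-42\right) 36 = -1512$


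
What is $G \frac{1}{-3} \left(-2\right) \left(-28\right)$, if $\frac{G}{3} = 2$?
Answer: $-112$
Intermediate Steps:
$G = 6$ ($G = 3 \cdot 2 = 6$)
$G \frac{1}{-3} \left(-2\right) \left(-28\right) = 6 \frac{1}{-3} \left(-2\right) \left(-28\right) = 6 \left(\left(- \frac{1}{3}\right) \left(-2\right)\right) \left(-28\right) = 6 \cdot \frac{2}{3} \left(-28\right) = 4 \left(-28\right) = -112$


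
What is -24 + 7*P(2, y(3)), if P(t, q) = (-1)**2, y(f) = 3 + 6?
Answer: -17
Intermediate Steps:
y(f) = 9
P(t, q) = 1
-24 + 7*P(2, y(3)) = -24 + 7*1 = -24 + 7 = -17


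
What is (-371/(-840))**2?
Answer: 2809/14400 ≈ 0.19507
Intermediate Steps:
(-371/(-840))**2 = (-371*(-1/840))**2 = (53/120)**2 = 2809/14400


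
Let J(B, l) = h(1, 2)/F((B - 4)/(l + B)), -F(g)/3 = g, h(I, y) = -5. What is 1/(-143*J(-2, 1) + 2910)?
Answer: 18/51665 ≈ 0.00034840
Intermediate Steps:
F(g) = -3*g
J(B, l) = 5*(B + l)/(3*(-4 + B)) (J(B, l) = -5*(-(l + B)/(3*(B - 4))) = -5*(-(B + l)/(3*(-4 + B))) = -(-5)*(B + l)/(3*(-4 + B)) = 5*(B + l)/(3*(-4 + B)))
1/(-143*J(-2, 1) + 2910) = 1/(-715*(-2 + 1)/(3*(-4 - 2)) + 2910) = 1/(-715*(-1)/(3*(-6)) + 2910) = 1/(-715*(-1)*(-1)/(3*6) + 2910) = 1/(-143*5/18 + 2910) = 1/(-715/18 + 2910) = 1/(51665/18) = 18/51665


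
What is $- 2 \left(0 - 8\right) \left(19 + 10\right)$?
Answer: $464$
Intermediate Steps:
$- 2 \left(0 - 8\right) \left(19 + 10\right) = \left(-2\right) \left(-8\right) 29 = 16 \cdot 29 = 464$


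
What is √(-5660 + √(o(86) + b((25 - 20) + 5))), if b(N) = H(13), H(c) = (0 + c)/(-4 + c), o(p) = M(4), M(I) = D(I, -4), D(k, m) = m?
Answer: √(-50940 + 3*I*√23)/3 ≈ 0.010624 + 75.233*I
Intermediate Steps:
M(I) = -4
o(p) = -4
H(c) = c/(-4 + c)
b(N) = 13/9 (b(N) = 13/(-4 + 13) = 13/9)
√(-5660 + √(o(86) + b((25 - 20) + 5))) = √(-5660 + √(-4 + 13/9)) = √(-5660 + √(-23/9)) = √(-5660 + I*√23/3)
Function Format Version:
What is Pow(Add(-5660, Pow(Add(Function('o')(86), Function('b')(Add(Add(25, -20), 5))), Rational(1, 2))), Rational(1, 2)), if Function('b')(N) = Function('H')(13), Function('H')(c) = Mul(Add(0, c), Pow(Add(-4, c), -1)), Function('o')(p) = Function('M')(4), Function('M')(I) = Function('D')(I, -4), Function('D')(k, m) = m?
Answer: Mul(Rational(1, 3), Pow(Add(-50940, Mul(3, I, Pow(23, Rational(1, 2)))), Rational(1, 2))) ≈ Add(0.010624, Mul(75.233, I))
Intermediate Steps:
Function('M')(I) = -4
Function('o')(p) = -4
Function('H')(c) = Mul(c, Pow(Add(-4, c), -1))
Function('b')(N) = Rational(13, 9) (Function('b')(N) = Mul(13, Pow(Add(-4, 13), -1)) = Mul(13, Pow(9, -1)) = Mul(13, Rational(1, 9)) = Rational(13, 9))
Pow(Add(-5660, Pow(Add(Function('o')(86), Function('b')(Add(Add(25, -20), 5))), Rational(1, 2))), Rational(1, 2)) = Pow(Add(-5660, Pow(Add(-4, Rational(13, 9)), Rational(1, 2))), Rational(1, 2)) = Pow(Add(-5660, Pow(Rational(-23, 9), Rational(1, 2))), Rational(1, 2)) = Pow(Add(-5660, Mul(Rational(1, 3), I, Pow(23, Rational(1, 2)))), Rational(1, 2))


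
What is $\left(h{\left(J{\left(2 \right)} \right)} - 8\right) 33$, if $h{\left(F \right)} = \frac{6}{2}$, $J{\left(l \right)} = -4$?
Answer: $-165$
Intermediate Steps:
$h{\left(F \right)} = 3$ ($h{\left(F \right)} = 6 \cdot \frac{1}{2} = 3$)
$\left(h{\left(J{\left(2 \right)} \right)} - 8\right) 33 = \left(3 - 8\right) 33 = \left(-5\right) 33 = -165$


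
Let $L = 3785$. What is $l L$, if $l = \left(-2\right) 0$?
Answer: $0$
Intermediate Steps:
$l = 0$
$l L = 0 \cdot 3785 = 0$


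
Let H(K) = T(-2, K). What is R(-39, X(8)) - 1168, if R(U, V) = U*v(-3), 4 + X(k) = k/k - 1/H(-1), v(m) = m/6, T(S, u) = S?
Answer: -2297/2 ≈ -1148.5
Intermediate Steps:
v(m) = m/6 (v(m) = m*(⅙) = m/6)
H(K) = -2
X(k) = -5/2 (X(k) = -4 + (k/k - 1/(-2)) = -4 + (1 - 1*(-½)) = -4 + (1 + ½) = -4 + 3/2 = -5/2)
R(U, V) = -U/2 (R(U, V) = U*((⅙)*(-3)) = U*(-½) = -U/2)
R(-39, X(8)) - 1168 = -½*(-39) - 1168 = 39/2 - 1168 = -2297/2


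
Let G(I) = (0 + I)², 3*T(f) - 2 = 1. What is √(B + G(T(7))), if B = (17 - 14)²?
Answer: √10 ≈ 3.1623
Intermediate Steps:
T(f) = 1 (T(f) = ⅔ + (⅓)*1 = ⅔ + ⅓ = 1)
G(I) = I²
B = 9 (B = 3² = 9)
√(B + G(T(7))) = √(9 + 1²) = √(9 + 1) = √10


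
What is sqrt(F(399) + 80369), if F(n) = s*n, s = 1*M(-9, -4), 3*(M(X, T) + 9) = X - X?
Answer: sqrt(76778) ≈ 277.09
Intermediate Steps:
M(X, T) = -9 (M(X, T) = -9 + (X - X)/3 = -9 + (1/3)*0 = -9 + 0 = -9)
s = -9 (s = 1*(-9) = -9)
F(n) = -9*n
sqrt(F(399) + 80369) = sqrt(-9*399 + 80369) = sqrt(-3591 + 80369) = sqrt(76778)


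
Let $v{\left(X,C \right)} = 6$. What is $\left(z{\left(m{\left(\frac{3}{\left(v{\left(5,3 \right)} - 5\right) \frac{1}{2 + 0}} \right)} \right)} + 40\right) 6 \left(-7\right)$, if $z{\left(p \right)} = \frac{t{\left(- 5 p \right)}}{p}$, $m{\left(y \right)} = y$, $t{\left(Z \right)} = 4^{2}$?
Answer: $-1792$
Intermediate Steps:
$t{\left(Z \right)} = 16$
$z{\left(p \right)} = \frac{16}{p}$
$\left(z{\left(m{\left(\frac{3}{\left(v{\left(5,3 \right)} - 5\right) \frac{1}{2 + 0}} \right)} \right)} + 40\right) 6 \left(-7\right) = \left(\frac{16}{3 \frac{1}{\left(6 - 5\right) \frac{1}{2 + 0}}} + 40\right) 6 \left(-7\right) = \left(\frac{16}{3 \frac{1}{1 \cdot \frac{1}{2}}} + 40\right) \left(-42\right) = \left(\frac{16}{3 \frac{1}{\frac{1}{2}}} + 40\right) \left(-42\right) = \left(\frac{16}{3 \cdot 2} + 40\right) \left(-42\right) = \left(\frac{16}{6} + 40\right) \left(-42\right) = \left(16 \cdot \frac{1}{6} + 40\right) \left(-42\right) = \left(\frac{8}{3} + 40\right) \left(-42\right) = \frac{128}{3} \left(-42\right) = -1792$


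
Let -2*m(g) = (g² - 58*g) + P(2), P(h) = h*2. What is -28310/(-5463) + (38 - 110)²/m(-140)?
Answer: 182056514/37864053 ≈ 4.8082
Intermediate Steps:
P(h) = 2*h
m(g) = -2 + 29*g - g²/2 (m(g) = -((g² - 58*g) + 2*2)/2 = -((g² - 58*g) + 4)/2 = -(4 + g² - 58*g)/2 = -2 + 29*g - g²/2)
-28310/(-5463) + (38 - 110)²/m(-140) = -28310/(-5463) + (38 - 110)²/(-2 + 29*(-140) - ½*(-140)²) = -28310*(-1/5463) + (-72)²/(-2 - 4060 - ½*19600) = 28310/5463 + 5184/(-2 - 4060 - 9800) = 28310/5463 + 5184/(-13862) = 28310/5463 + 5184*(-1/13862) = 28310/5463 - 2592/6931 = 182056514/37864053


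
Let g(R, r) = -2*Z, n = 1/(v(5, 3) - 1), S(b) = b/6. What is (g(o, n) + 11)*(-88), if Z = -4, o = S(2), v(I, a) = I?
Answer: -1672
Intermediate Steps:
S(b) = b/6 (S(b) = b*(⅙) = b/6)
o = ⅓ (o = (⅙)*2 = ⅓ ≈ 0.33333)
n = ¼ (n = 1/(5 - 1) = 1/4 = ¼ ≈ 0.25000)
g(R, r) = 8 (g(R, r) = -2*(-4) = 8)
(g(o, n) + 11)*(-88) = (8 + 11)*(-88) = 19*(-88) = -1672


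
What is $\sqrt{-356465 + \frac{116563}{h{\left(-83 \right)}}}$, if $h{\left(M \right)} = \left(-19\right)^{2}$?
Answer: $\frac{i \sqrt{128567302}}{19} \approx 596.78 i$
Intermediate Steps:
$h{\left(M \right)} = 361$
$\sqrt{-356465 + \frac{116563}{h{\left(-83 \right)}}} = \sqrt{-356465 + \frac{116563}{361}} = \sqrt{- \frac{128567302}{361}} = \frac{i \sqrt{128567302}}{19}$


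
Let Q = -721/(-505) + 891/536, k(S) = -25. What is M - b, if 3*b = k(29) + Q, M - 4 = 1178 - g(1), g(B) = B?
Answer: 321649943/270680 ≈ 1188.3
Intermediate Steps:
Q = 836411/270680 (Q = -721*(-1/505) + 891*(1/536) = 721/505 + 891/536 = 836411/270680 ≈ 3.0900)
M = 1181 (M = 4 + (1178 - 1*1) = 4 + (1178 - 1) = 4 + 1177 = 1181)
b = -1976863/270680 (b = (-25 + 836411/270680)/3 = (⅓)*(-5930589/270680) = -1976863/270680 ≈ -7.3033)
M - b = 1181 - 1*(-1976863/270680) = 1181 + 1976863/270680 = 321649943/270680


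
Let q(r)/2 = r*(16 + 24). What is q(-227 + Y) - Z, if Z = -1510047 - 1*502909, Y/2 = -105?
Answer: 1977996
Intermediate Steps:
Y = -210 (Y = 2*(-105) = -210)
q(r) = 80*r (q(r) = 2*(r*(16 + 24)) = 2*(r*40) = 2*(40*r) = 80*r)
Z = -2012956 (Z = -1510047 - 502909 = -2012956)
q(-227 + Y) - Z = 80*(-227 - 210) - 1*(-2012956) = 80*(-437) + 2012956 = -34960 + 2012956 = 1977996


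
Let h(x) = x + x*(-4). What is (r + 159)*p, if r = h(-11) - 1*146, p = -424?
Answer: -19504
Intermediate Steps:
h(x) = -3*x (h(x) = x - 4*x = -3*x)
r = -113 (r = -3*(-11) - 1*146 = 33 - 146 = -113)
(r + 159)*p = (-113 + 159)*(-424) = 46*(-424) = -19504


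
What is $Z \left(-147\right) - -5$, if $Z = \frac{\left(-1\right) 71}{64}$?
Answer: $\frac{10757}{64} \approx 168.08$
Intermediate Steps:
$Z = - \frac{71}{64}$ ($Z = \left(-71\right) \frac{1}{64} = - \frac{71}{64} \approx -1.1094$)
$Z \left(-147\right) - -5 = \left(- \frac{71}{64}\right) \left(-147\right) - -5 = \frac{10437}{64} + \left(-41 + 46\right) = \frac{10437}{64} + 5 = \frac{10757}{64}$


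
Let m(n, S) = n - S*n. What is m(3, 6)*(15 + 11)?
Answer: -390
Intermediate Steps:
m(n, S) = n - S*n
m(3, 6)*(15 + 11) = (3*(1 - 1*6))*(15 + 11) = (3*(1 - 6))*26 = (3*(-5))*26 = -15*26 = -390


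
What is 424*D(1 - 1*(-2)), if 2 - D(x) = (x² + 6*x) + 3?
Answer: -11872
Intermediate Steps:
D(x) = -1 - x² - 6*x (D(x) = 2 - ((x² + 6*x) + 3) = 2 - (3 + x² + 6*x) = 2 + (-3 - x² - 6*x) = -1 - x² - 6*x)
424*D(1 - 1*(-2)) = 424*(-1 - (1 - 1*(-2))² - 6*(1 - 1*(-2))) = 424*(-1 - (1 + 2)² - 6*(1 + 2)) = 424*(-1 - 1*3² - 6*3) = 424*(-1 - 1*9 - 18) = 424*(-1 - 9 - 18) = 424*(-28) = -11872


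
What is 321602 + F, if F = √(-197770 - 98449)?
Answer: 321602 + I*√296219 ≈ 3.216e+5 + 544.26*I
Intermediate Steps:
F = I*√296219 (F = √(-296219) = I*√296219 ≈ 544.26*I)
321602 + F = 321602 + I*√296219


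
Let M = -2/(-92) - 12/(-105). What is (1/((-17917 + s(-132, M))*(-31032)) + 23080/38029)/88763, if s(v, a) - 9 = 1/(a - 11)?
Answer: 224341453917694519/32811085752343947994032 ≈ 6.8374e-6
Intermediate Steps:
M = 219/1610 (M = -2*(-1/92) - 12*(-1/105) = 1/46 + 4/35 = 219/1610 ≈ 0.13602)
s(v, a) = 9 + 1/(-11 + a) (s(v, a) = 9 + 1/(a - 11) = 9 + 1/(-11 + a))
(1/((-17917 + s(-132, M))*(-31032)) + 23080/38029)/88763 = (1/(-17917 + (-98 + 9*(219/1610))/(-11 + 219/1610)*(-31032)) + 23080/38029)/88763 = (-1/31032/(-17917 + (-98 + 1971/1610)/(-17491/1610)) + 23080*(1/38029))*(1/88763) = (-1/31032/(-17917 - 1610/17491*(-155809/1610)) + 23080/38029)*(1/88763) = (-1/31032/(-17917 + 155809/17491) + 23080/38029)*(1/88763) = (-1/31032/(-313230438/17491) + 23080/38029)*(1/88763) = (-17491/313230438*(-1/31032) + 23080/38029)*(1/88763) = (17491/9720166952016 + 23080/38029)*(1/88763) = (224341453917694519/369648229018216464)*(1/88763) = 224341453917694519/32811085752343947994032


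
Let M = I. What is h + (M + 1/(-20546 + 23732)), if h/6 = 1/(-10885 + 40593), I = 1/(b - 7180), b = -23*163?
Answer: 18289492/43101101673 ≈ 0.00042434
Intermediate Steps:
b = -3749
I = -1/10929 (I = 1/(-3749 - 7180) = 1/(-10929) = -1/10929 ≈ -9.1500e-5)
h = 3/14854 (h = 6/(-10885 + 40593) = 6/29708 = 6*(1/29708) = 3/14854 ≈ 0.00020197)
M = -1/10929 ≈ -9.1500e-5
h + (M + 1/(-20546 + 23732)) = 3/14854 + (-1/10929 + 1/(-20546 + 23732)) = 3/14854 + (-1/10929 + 1/3186) = 3/14854 + 2581/11606598 = 18289492/43101101673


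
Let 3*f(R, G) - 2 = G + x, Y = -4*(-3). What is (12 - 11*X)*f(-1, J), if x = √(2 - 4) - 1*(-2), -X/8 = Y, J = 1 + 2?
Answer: 2492 + 356*I*√2 ≈ 2492.0 + 503.46*I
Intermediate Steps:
Y = 12
J = 3
X = -96 (X = -8*12 = -96)
x = 2 + I*√2 (x = √(-2) + 2 = I*√2 + 2 = 2 + I*√2 ≈ 2.0 + 1.4142*I)
f(R, G) = 4/3 + G/3 + I*√2/3 (f(R, G) = ⅔ + (G + (2 + I*√2))/3 = ⅔ + (2 + G + I*√2)/3 = ⅔ + (⅔ + G/3 + I*√2/3) = 4/3 + G/3 + I*√2/3)
(12 - 11*X)*f(-1, J) = (12 - 11*(-96))*(4/3 + (⅓)*3 + I*√2/3) = (12 + 1056)*(4/3 + 1 + I*√2/3) = 1068*(7/3 + I*√2/3) = 2492 + 356*I*√2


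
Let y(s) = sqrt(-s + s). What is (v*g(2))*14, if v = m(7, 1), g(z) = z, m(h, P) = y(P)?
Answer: 0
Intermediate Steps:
y(s) = 0 (y(s) = sqrt(0) = 0)
m(h, P) = 0
v = 0
(v*g(2))*14 = (0*2)*14 = 0*14 = 0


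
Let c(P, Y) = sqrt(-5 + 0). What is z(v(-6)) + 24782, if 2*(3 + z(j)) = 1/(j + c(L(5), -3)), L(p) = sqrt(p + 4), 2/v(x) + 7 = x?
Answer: 21037358/849 - 169*I*sqrt(5)/1698 ≈ 24779.0 - 0.22255*I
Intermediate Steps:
v(x) = 2/(-7 + x)
L(p) = sqrt(4 + p)
c(P, Y) = I*sqrt(5) (c(P, Y) = sqrt(-5) = I*sqrt(5))
z(j) = -3 + 1/(2*(j + I*sqrt(5)))
z(v(-6)) + 24782 = (1/2 - 6/(-7 - 6) - 3*I*sqrt(5))/(2/(-7 - 6) + I*sqrt(5)) + 24782 = (1/2 - 6/(-13) - 3*I*sqrt(5))/(2/(-13) + I*sqrt(5)) + 24782 = (1/2 - 6*(-1)/13 - 3*I*sqrt(5))/(2*(-1/13) + I*sqrt(5)) + 24782 = (1/2 - 3*(-2/13) - 3*I*sqrt(5))/(-2/13 + I*sqrt(5)) + 24782 = (1/2 + 6/13 - 3*I*sqrt(5))/(-2/13 + I*sqrt(5)) + 24782 = (25/26 - 3*I*sqrt(5))/(-2/13 + I*sqrt(5)) + 24782 = 24782 + (25/26 - 3*I*sqrt(5))/(-2/13 + I*sqrt(5))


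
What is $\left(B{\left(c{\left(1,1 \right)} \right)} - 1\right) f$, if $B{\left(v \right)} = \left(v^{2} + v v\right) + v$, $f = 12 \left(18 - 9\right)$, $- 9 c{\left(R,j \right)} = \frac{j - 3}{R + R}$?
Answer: $- \frac{280}{3} \approx -93.333$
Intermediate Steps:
$c{\left(R,j \right)} = - \frac{-3 + j}{18 R}$ ($c{\left(R,j \right)} = - \frac{\left(j - 3\right) \frac{1}{R + R}}{9} = - \frac{\left(-3 + j\right) \frac{1}{2 R}}{9} = - \frac{\frac{1}{2} \frac{1}{R} \left(-3 + j\right)}{9} = - \frac{-3 + j}{18 R}$)
$f = 108$ ($f = 12 \cdot 9 = 108$)
$B{\left(v \right)} = v + 2 v^{2}$ ($B{\left(v \right)} = \left(v^{2} + v^{2}\right) + v = 2 v^{2} + v = v + 2 v^{2}$)
$\left(B{\left(c{\left(1,1 \right)} \right)} - 1\right) f = \left(\frac{3 - 1}{18 \cdot 1} \left(1 + 2 \frac{3 - 1}{18 \cdot 1}\right) - 1\right) 108 = \left(\frac{1}{18} \cdot 1 \left(3 - 1\right) \left(1 + 2 \cdot \frac{1}{18} \cdot 1 \left(3 - 1\right)\right) - 1\right) 108 = \left(\frac{1}{18} \cdot 1 \cdot 2 \left(1 + 2 \cdot \frac{1}{18} \cdot 1 \cdot 2\right) - 1\right) 108 = \left(\frac{1 + 2 \cdot \frac{1}{9}}{9} - 1\right) 108 = \left(\frac{1 + \frac{2}{9}}{9} - 1\right) 108 = \left(\frac{1}{9} \cdot \frac{11}{9} - 1\right) 108 = \left(\frac{11}{81} - 1\right) 108 = \left(- \frac{70}{81}\right) 108 = - \frac{280}{3}$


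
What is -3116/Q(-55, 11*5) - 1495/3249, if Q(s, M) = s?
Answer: 10041659/178695 ≈ 56.194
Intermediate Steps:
-3116/Q(-55, 11*5) - 1495/3249 = -3116/(-55) - 1495/3249 = -3116*(-1/55) - 1495*1/3249 = 3116/55 - 1495/3249 = 10041659/178695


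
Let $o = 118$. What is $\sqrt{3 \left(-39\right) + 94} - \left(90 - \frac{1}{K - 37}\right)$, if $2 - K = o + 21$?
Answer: $- \frac{15661}{174} + i \sqrt{23} \approx -90.006 + 4.7958 i$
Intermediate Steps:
$K = -137$ ($K = 2 - \left(118 + 21\right) = 2 - 139 = -137$)
$\sqrt{3 \left(-39\right) + 94} - \left(90 - \frac{1}{K - 37}\right) = \sqrt{3 \left(-39\right) + 94} - \left(90 - \frac{1}{-137 - 37}\right) = \sqrt{-117 + 94} - \left(90 - \frac{1}{-174}\right) = \sqrt{-23} - \left(90 - - \frac{1}{174}\right) = i \sqrt{23} - \left(90 + \frac{1}{174}\right) = i \sqrt{23} - \frac{15661}{174} = - \frac{15661}{174} + i \sqrt{23}$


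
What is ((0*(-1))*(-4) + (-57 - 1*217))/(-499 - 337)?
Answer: 137/418 ≈ 0.32775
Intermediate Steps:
((0*(-1))*(-4) + (-57 - 1*217))/(-499 - 337) = (0*(-4) + (-57 - 217))/(-836) = (0 - 274)*(-1/836) = -274*(-1/836) = 137/418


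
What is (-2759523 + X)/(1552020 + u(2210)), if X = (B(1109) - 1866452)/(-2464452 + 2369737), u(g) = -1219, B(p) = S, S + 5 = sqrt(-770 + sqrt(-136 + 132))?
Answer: -261366354488/146884116715 - sqrt(-770 + 2*I)/146884116715 ≈ -1.7794 - 1.8892e-10*I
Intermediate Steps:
S = -5 + sqrt(-770 + 2*I) (S = -5 + sqrt(-770 + sqrt(-136 + 132)) = -5 + sqrt(-770 + sqrt(-4)) = -5 + sqrt(-770 + 2*I) ≈ -4.964 + 27.749*I)
B(p) = -5 + sqrt(-770 + 2*I)
X = 1866457/94715 - sqrt(-770 + 2*I)/94715 (X = ((-5 + sqrt(-770 + 2*I)) - 1866452)/(-2464452 + 2369737) = (-1866457 + sqrt(-770 + 2*I))/(-94715) = (-1866457 + sqrt(-770 + 2*I))*(-1/94715) = 1866457/94715 - sqrt(-770 + 2*I)/94715 ≈ 19.706 - 0.00029297*I)
(-2759523 + X)/(1552020 + u(2210)) = (-2759523 + (1866457/94715 - sqrt(-770 + 2*I)/94715))/(1552020 - 1219) = (-261366354488/94715 - sqrt(-770 + 2*I)/94715)/1550801 = (-261366354488/94715 - sqrt(-770 + 2*I)/94715)*(1/1550801) = -261366354488/146884116715 - sqrt(-770 + 2*I)/146884116715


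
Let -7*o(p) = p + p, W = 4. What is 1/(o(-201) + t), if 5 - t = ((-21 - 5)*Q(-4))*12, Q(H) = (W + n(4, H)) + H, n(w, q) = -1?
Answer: -7/1747 ≈ -0.0040069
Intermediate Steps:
Q(H) = 3 + H (Q(H) = (4 - 1) + H = 3 + H)
t = -307 (t = 5 - (-21 - 5)*(3 - 4)*12 = 5 - (-26*(-1))*12 = 5 - 26*12 = 5 - 1*312 = 5 - 312 = -307)
o(p) = -2*p/7 (o(p) = -(p + p)/7 = -2*p/7)
1/(o(-201) + t) = 1/(-2/7*(-201) - 307) = 1/(402/7 - 307) = 1/(-1747/7) = -7/1747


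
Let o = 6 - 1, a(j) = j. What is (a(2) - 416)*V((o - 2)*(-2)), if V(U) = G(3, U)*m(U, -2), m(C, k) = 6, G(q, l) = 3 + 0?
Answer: -7452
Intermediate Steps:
G(q, l) = 3
o = 5
V(U) = 18 (V(U) = 3*6 = 18)
(a(2) - 416)*V((o - 2)*(-2)) = (2 - 416)*18 = -414*18 = -7452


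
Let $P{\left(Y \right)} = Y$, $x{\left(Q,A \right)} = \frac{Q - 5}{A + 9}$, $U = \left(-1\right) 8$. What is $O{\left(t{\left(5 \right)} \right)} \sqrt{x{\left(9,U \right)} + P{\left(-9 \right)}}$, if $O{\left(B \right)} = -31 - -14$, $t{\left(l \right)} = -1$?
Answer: $- 17 i \sqrt{5} \approx - 38.013 i$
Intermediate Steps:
$U = -8$
$x{\left(Q,A \right)} = \frac{-5 + Q}{9 + A}$
$O{\left(B \right)} = -17$ ($O{\left(B \right)} = -31 + 14 = -17$)
$O{\left(t{\left(5 \right)} \right)} \sqrt{x{\left(9,U \right)} + P{\left(-9 \right)}} = - 17 \sqrt{\frac{-5 + 9}{9 - 8} - 9} = - 17 \sqrt{1^{-1} \cdot 4 - 9} = - 17 \sqrt{1 \cdot 4 - 9} = - 17 \sqrt{4 - 9} = - 17 \sqrt{-5} = - 17 i \sqrt{5}$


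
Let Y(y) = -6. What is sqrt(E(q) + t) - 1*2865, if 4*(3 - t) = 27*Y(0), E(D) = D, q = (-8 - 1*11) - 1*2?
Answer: -2865 + 3*sqrt(10)/2 ≈ -2860.3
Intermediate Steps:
q = -21 (q = (-8 - 11) - 2 = -19 - 2 = -21)
t = 87/2 (t = 3 - 27*(-6)/4 = 3 - 1/4*(-162) = 3 + 81/2 = 87/2 ≈ 43.500)
sqrt(E(q) + t) - 1*2865 = sqrt(-21 + 87/2) - 1*2865 = sqrt(45/2) - 2865 = 3*sqrt(10)/2 - 2865 = -2865 + 3*sqrt(10)/2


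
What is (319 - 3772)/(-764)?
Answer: 3453/764 ≈ 4.5196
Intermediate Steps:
(319 - 3772)/(-764) = -3453*(-1/764) = 3453/764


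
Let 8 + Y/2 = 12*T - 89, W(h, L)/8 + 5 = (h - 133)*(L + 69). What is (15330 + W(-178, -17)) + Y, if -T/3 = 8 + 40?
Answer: -117736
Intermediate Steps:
W(h, L) = -40 + 8*(-133 + h)*(69 + L) (W(h, L) = -40 + 8*((h - 133)*(L + 69)) = -40 + 8*((-133 + h)*(69 + L)) = -40 + 8*(-133 + h)*(69 + L))
T = -144 (T = -3*(8 + 40) = -3*48 = -144)
Y = -3650 (Y = -16 + 2*(12*(-144) - 89) = -16 + 2*(-1728 - 89) = -16 + 2*(-1817) = -16 - 3634 = -3650)
(15330 + W(-178, -17)) + Y = (15330 + (-73456 - 1064*(-17) + 552*(-178) + 8*(-17)*(-178))) - 3650 = (15330 + (-73456 + 18088 - 98256 + 24208)) - 3650 = (15330 - 129416) - 3650 = -114086 - 3650 = -117736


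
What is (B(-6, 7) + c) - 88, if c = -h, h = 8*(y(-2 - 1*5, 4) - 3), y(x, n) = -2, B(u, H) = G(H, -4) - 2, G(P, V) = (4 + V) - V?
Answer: -46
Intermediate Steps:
G(P, V) = 4
B(u, H) = 2 (B(u, H) = 4 - 2 = 2)
h = -40 (h = 8*(-2 - 3) = 8*(-5) = -40)
c = 40 (c = -1*(-40) = 40)
(B(-6, 7) + c) - 88 = (2 + 40) - 88 = 42 - 88 = -46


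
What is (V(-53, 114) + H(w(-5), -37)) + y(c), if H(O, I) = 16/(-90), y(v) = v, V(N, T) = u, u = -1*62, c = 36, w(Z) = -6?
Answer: -1178/45 ≈ -26.178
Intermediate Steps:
u = -62
V(N, T) = -62
H(O, I) = -8/45 (H(O, I) = 16*(-1/90) = -8/45)
(V(-53, 114) + H(w(-5), -37)) + y(c) = (-62 - 8/45) + 36 = -2798/45 + 36 = -1178/45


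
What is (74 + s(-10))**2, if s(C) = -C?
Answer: 7056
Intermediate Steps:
(74 + s(-10))**2 = (74 - 1*(-10))**2 = (74 + 10)**2 = 84**2 = 7056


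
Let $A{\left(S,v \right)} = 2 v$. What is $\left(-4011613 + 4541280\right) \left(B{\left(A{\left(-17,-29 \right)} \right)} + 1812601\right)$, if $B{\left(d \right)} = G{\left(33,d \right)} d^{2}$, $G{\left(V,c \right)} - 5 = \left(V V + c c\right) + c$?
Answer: $8799994001067$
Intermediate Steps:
$G{\left(V,c \right)} = 5 + c + V^{2} + c^{2}$ ($G{\left(V,c \right)} = 5 + \left(\left(V V + c c\right) + c\right) = 5 + \left(\left(V^{2} + c^{2}\right) + c\right) = 5 + \left(c + V^{2} + c^{2}\right) = 5 + c + V^{2} + c^{2}$)
$B{\left(d \right)} = d^{2} \left(1094 + d + d^{2}\right)$ ($B{\left(d \right)} = \left(5 + d + 33^{2} + d^{2}\right) d^{2} = \left(5 + d + 1089 + d^{2}\right) d^{2} = \left(1094 + d + d^{2}\right) d^{2} = d^{2} \left(1094 + d + d^{2}\right)$)
$\left(-4011613 + 4541280\right) \left(B{\left(A{\left(-17,-29 \right)} \right)} + 1812601\right) = \left(-4011613 + 4541280\right) \left(\left(2 \left(-29\right)\right)^{2} \left(1094 + 2 \left(-29\right) + \left(2 \left(-29\right)\right)^{2}\right) + 1812601\right) = 529667 \left(\left(-58\right)^{2} \left(1094 - 58 + \left(-58\right)^{2}\right) + 1812601\right) = 529667 \left(3364 \left(1094 - 58 + 3364\right) + 1812601\right) = 529667 \left(3364 \cdot 4400 + 1812601\right) = 529667 \left(14801600 + 1812601\right) = 529667 \cdot 16614201 = 8799994001067$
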